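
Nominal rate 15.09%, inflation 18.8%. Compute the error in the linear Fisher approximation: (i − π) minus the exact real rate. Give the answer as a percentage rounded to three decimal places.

-0.587%

Approximate: r ≈ 15.090% − 18.800% = -3.7100%
Exact: (1 + 0.1509)/(1 + 0.1880) − 1 = -3.1229%
Error = -3.7100% − (-3.1229%) = -0.5871% → -0.587%.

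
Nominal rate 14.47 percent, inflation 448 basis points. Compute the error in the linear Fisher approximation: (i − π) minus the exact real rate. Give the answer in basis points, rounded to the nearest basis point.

Approximate: r ≈ 14.470% − 4.480% = 9.9900%
Exact: (1 + 0.1447)/(1 + 0.0448) − 1 = 9.5616%
Error = 9.9900% − 9.5616% = 0.4284% → 43 basis points.

43 basis points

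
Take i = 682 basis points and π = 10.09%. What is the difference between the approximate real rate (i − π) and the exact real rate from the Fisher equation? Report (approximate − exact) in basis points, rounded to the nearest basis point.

Approximate: r ≈ 6.820% − 10.090% = -3.2700%
Exact: (1 + 0.0682)/(1 + 0.1009) − 1 = -2.9703%
Error = -3.2700% − (-2.9703%) = -0.2997% → -30 basis points.

-30 basis points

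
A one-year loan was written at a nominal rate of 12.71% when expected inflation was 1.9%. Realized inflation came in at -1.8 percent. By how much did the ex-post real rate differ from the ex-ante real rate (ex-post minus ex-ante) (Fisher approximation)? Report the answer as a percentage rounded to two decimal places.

Ex-ante: 12.71% − 1.9% = 10.810%
Ex-post: 12.71% − (-1.8%) = 14.510%
Difference (ex-post − ex-ante) = 3.7000% → 3.70%.

3.70%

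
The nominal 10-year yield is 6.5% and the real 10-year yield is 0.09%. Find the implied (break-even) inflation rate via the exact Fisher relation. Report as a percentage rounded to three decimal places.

6.404%

(1 + π) = (1 + i)/(1 + r) = 1.06500 / 1.00090 = 1.064042
Break-even inflation = 1.064042 − 1 → 6.404%.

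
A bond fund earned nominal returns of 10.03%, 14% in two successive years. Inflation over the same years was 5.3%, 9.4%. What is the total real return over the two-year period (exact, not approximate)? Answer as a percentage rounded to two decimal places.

8.89%

Nominal growth factor = 1.1003 × 1.1400 = 1.254342
Price-level growth factor = 1.0530 × 1.0940 = 1.151982
Real growth factor = 1.254342 / 1.151982 = 1.088856
Total real return = 1.088856 − 1 → 8.89%.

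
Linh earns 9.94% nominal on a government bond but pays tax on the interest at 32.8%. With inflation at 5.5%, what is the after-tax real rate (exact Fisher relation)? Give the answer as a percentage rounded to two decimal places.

After-tax nominal return = 9.94% × (1 − 0.328) = 6.67968%.
1 + r = 1.0667968 / 1.05500 = 1.011182
After-tax real rate = 1.011182 − 1 → 1.12%.

1.12%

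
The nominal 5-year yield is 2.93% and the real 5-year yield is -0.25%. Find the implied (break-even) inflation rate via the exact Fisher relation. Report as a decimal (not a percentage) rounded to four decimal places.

(1 + π) = (1 + i)/(1 + r) = 1.02930 / 0.99750 = 1.031880
Break-even inflation = 1.031880 − 1 → 0.0319.

0.0319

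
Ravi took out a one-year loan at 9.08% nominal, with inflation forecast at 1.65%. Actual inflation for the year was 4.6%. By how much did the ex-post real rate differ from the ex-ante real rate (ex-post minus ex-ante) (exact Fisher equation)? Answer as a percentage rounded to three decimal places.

-3.026%

Ex-ante: (1 + 0.0908)/(1 + 0.0165) − 1 = 7.3094%
Ex-post: (1 + 0.0908)/(1 + 0.0460) − 1 = 4.2830%
Difference (ex-post − ex-ante) = -3.0264% → -3.026%.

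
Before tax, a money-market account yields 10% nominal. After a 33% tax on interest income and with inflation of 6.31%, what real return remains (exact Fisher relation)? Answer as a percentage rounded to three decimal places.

After-tax nominal return = 10% × (1 − 0.33) = 6.7000%.
1 + r = 1.06700 / 1.06310 = 1.003669
After-tax real rate = 1.003669 − 1 → 0.367%.

0.367%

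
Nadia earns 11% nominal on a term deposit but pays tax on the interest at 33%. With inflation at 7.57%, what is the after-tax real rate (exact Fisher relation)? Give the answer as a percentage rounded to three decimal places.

-0.186%

After-tax nominal return = 11% × (1 − 0.33) = 7.3700%.
1 + r = 1.07370 / 1.07570 = 0.998141
After-tax real rate = 0.998141 − 1 → -0.186%.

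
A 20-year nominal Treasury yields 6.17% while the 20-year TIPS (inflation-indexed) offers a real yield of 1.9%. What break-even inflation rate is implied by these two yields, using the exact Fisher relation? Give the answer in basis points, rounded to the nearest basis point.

(1 + π) = (1 + i)/(1 + r) = 1.06170 / 1.01900 = 1.041904
Break-even inflation = 1.041904 − 1 → 419 basis points.

419 basis points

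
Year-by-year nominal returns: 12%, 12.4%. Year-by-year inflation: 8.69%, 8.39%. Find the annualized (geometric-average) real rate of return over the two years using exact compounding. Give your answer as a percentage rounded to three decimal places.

Compound the nominal returns: 1.1200 × 1.1240 = 1.25888000.
Compound inflation: 1.0869 × 1.0839 = 1.17809091.
Deflate: 1.25888000 / 1.17809091 = 1.06857628.
Annualized real rate = 1.06857628^(1/2) − 1 = 3.3720% → 3.372%.

3.372%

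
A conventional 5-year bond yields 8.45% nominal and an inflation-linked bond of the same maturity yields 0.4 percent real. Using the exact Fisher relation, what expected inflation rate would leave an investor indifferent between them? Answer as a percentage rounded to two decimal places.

8.02%

(1 + π) = (1 + i)/(1 + r) = 1.08450 / 1.00400 = 1.080179
Break-even inflation = 1.080179 − 1 → 8.02%.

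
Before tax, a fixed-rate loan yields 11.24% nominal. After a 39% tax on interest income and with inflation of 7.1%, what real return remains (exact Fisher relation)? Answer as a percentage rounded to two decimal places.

After-tax nominal return = 11.24% × (1 − 0.39) = 6.8564%.
1 + r = 1.068564 / 1.07100 = 0.997725
After-tax real rate = 0.997725 − 1 → -0.23%.

-0.23%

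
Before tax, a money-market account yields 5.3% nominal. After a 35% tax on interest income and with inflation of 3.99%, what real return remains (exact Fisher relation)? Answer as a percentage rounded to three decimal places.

After-tax nominal return = 5.3% × (1 − 0.35) = 3.4450%.
1 + r = 1.03445 / 1.03990 = 0.994759
After-tax real rate = 0.994759 − 1 → -0.524%.

-0.524%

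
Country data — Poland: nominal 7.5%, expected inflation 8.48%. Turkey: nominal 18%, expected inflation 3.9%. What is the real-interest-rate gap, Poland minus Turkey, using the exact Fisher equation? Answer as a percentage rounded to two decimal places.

Poland: (1 + 0.0750)/(1 + 0.0848) − 1 = -0.9034%
Turkey: (1 + 0.1800)/(1 + 0.0390) − 1 = 13.5707%
Differential = -0.9034% − 13.5707% = -14.4741% → -14.47%.

-14.47%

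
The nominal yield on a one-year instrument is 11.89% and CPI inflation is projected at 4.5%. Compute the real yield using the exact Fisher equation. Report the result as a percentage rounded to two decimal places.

By the Fisher equation, 1 + r = (1 + i)/(1 + π).
1 + r = 1.11890 / 1.04500 = 1.070718
r = 1.070718 − 1 = 7.0718%, i.e. 7.07%.

7.07%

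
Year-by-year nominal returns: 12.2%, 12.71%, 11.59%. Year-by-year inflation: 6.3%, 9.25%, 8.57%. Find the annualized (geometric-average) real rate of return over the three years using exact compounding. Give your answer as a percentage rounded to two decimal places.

Compound the nominal returns: 1.1220 × 1.1271 × 1.1159 = 1.41117406.
Compound inflation: 1.0630 × 1.0925 × 1.0857 = 1.26085327.
Deflate: 1.41117406 / 1.26085327 = 1.11922148.
Annualized real rate = 1.11922148^(1/3) − 1 = 3.8258% → 3.83%.

3.83%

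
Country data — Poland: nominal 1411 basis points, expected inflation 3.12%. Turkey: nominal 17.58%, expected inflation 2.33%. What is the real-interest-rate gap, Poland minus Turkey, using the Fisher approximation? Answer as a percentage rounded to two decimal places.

Poland: 14.11% − 3.12% = 10.990%
Turkey: 17.58% − 2.33% = 15.250%
Differential = -4.260% → -4.26%.

-4.26%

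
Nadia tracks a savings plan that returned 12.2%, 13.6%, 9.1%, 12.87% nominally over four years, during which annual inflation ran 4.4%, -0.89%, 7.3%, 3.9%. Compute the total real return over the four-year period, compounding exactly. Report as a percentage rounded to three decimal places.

36.063%

Nominal growth factor = 1.1220 × 1.1360 × 1.0910 × 1.1287 = 1.569548
Price-level growth factor = 1.0440 × 0.9911 × 1.0730 × 1.0390 = 1.153542
Real growth factor = 1.569548 / 1.153542 = 1.360634
Total real return = 1.360634 − 1 → 36.063%.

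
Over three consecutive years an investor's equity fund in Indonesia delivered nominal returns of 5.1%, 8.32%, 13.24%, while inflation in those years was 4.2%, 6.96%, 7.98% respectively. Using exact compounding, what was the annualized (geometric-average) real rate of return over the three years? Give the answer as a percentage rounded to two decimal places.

Nominal growth factor = 1.0510 × 1.0832 × 1.1324 = 1.28917308
Price-level growth factor = 1.0420 × 1.0696 × 1.0798 = 1.20346215
Real growth factor = 1.28917308 / 1.20346215 = 1.07122029
Annualized real rate = 1.07122029^(1/3) − 1 = 2.3198% → 2.32%.

2.32%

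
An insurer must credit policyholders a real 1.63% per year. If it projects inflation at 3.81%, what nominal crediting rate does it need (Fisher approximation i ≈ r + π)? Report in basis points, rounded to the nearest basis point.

544 basis points

i ≈ r + π = 1.63% + 3.81% = 544 basis points.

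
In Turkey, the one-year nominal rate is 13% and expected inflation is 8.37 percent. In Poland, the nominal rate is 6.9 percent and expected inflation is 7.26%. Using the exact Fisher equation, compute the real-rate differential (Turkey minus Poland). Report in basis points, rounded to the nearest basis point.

Turkey: (1 + 0.1300)/(1 + 0.0837) − 1 = 4.2724%
Poland: (1 + 0.0690)/(1 + 0.0726) − 1 = -0.3356%
Differential = 4.2724% − (-0.3356%) = 4.6080% → 461 basis points.

461 basis points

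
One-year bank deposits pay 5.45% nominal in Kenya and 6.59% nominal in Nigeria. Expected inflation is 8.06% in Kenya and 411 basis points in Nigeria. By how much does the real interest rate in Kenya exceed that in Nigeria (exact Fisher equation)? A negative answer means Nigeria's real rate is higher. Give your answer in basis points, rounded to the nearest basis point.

Kenya: (1 + 0.0545)/(1 + 0.0806) − 1 = -2.4153%
Nigeria: (1 + 0.0659)/(1 + 0.0411) − 1 = 2.3821%
Differential = -2.4153% − 2.3821% = -4.7974% → -480 basis points.

-480 basis points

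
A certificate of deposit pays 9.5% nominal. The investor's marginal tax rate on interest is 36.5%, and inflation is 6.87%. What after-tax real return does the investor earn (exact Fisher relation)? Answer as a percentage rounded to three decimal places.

-0.784%

After-tax nominal return = 9.5% × (1 − 0.365) = 6.0325%.
1 + r = 1.060325 / 1.06870 = 0.992163
After-tax real rate = 0.992163 − 1 → -0.784%.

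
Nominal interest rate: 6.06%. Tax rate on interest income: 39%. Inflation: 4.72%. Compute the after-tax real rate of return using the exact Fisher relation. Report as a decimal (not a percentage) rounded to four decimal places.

After-tax nominal return = 6.06% × (1 − 0.39) = 3.6966%.
1 + r = 1.036966 / 1.04720 = 0.990227
After-tax real rate = 0.990227 − 1 → -0.0098.

-0.0098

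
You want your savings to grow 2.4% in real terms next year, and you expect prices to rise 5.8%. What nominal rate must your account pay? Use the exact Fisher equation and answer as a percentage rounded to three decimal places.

(1 + i) = (1 + r)(1 + π) = 1.02400 × 1.05800 = 1.083392
i = 1.083392 − 1, so the required nominal rate is 8.339%.

8.339%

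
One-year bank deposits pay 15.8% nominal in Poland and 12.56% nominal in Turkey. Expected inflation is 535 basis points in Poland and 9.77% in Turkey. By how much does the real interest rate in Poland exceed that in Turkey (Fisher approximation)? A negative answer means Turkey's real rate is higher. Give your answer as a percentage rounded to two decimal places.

7.66%

Poland: 15.8% − 5.35% = 10.450%
Turkey: 12.56% − 9.77% = 2.790%
Differential = 7.660% → 7.66%.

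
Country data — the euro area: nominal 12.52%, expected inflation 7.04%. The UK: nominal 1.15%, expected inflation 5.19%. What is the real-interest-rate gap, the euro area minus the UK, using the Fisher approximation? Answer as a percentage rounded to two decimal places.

The euro area: 12.52% − 7.04% = 5.480%
The UK: 1.15% − 5.19% = -4.040%
Differential = 9.520% → 9.52%.

9.52%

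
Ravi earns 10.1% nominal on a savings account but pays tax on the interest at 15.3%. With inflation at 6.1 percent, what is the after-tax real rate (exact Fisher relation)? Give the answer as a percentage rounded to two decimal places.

After-tax nominal return = 10.1% × (1 − 0.153) = 8.5547%.
1 + r = 1.085547 / 1.06100 = 1.023136
After-tax real rate = 1.023136 − 1 → 2.31%.

2.31%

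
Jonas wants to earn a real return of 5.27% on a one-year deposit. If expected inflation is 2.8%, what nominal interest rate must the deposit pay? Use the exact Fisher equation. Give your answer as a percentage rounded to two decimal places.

8.22%

(1 + i) = (1 + r)(1 + π) = 1.05270 × 1.02800 = 1.0821756
i = 1.0821756 − 1, so the required nominal rate is 8.22%.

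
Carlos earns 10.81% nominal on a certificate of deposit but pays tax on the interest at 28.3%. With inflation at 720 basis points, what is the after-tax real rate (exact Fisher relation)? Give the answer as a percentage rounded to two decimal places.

After-tax nominal return = 10.81% × (1 − 0.283) = 7.75077%.
1 + r = 1.0775077 / 1.07200 = 1.005138
After-tax real rate = 1.005138 − 1 → 0.51%.

0.51%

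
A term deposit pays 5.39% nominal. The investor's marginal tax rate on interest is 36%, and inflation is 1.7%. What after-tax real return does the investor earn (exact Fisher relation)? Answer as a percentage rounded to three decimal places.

After-tax nominal return = 5.39% × (1 − 0.36) = 3.4496%.
1 + r = 1.034496 / 1.01700 = 1.017204
After-tax real rate = 1.017204 − 1 → 1.720%.

1.720%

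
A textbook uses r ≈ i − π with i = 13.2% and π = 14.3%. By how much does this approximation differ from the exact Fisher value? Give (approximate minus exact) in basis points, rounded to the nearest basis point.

Approximate: r ≈ 13.200% − 14.300% = -1.1000%
Exact: (1 + 0.1320)/(1 + 0.1430) − 1 = -0.9624%
Error = -1.1000% − (-0.9624%) = -0.1376% → -14 basis points.

-14 basis points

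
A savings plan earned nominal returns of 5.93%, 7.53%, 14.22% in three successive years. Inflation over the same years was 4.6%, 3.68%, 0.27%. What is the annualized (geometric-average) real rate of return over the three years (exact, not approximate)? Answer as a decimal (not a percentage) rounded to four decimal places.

0.0616

Nominal growth factor = 1.0593 × 1.0753 × 1.1422 = 1.30104037
Price-level growth factor = 1.0460 × 1.0368 × 1.0027 = 1.08742093
Real growth factor = 1.30104037 / 1.08742093 = 1.19644596
Annualized real rate = 1.19644596^(1/3) − 1 = 6.1608% → 0.0616.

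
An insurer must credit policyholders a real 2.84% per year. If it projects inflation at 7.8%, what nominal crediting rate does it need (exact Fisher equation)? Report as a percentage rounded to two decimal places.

(1 + i) = (1 + r)(1 + π) = 1.02840 × 1.07800 = 1.1086152
i = 1.1086152 − 1, so the required nominal rate is 10.86%.

10.86%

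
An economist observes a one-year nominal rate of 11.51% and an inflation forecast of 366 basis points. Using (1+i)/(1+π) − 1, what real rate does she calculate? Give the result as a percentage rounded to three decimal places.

1 + r = 1.11510 / 1.03660 = 1.075728
r = 1.075728 − 1 = 7.5728%, i.e. 7.573%.

7.573%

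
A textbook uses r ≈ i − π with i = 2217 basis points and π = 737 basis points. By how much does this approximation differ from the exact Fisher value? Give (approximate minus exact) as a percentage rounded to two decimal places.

1.02%

Approximate: r ≈ 22.170% − 7.370% = 14.8000%
Exact: (1 + 0.2217)/(1 + 0.0737) − 1 = 13.7841%
Error = 14.8000% − 13.7841% = 1.0159% → 1.02%.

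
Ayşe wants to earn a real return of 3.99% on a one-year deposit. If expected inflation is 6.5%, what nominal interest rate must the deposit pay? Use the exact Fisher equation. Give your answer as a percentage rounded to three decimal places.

(1 + i) = (1 + r)(1 + π) = 1.03990 × 1.06500 = 1.1074935
i = 1.1074935 − 1, so the required nominal rate is 10.749%.

10.749%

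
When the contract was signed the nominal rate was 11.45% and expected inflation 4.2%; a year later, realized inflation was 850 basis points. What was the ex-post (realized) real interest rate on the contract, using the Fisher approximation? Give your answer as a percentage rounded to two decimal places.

2.95%

Ex-post: 11.45% − 8.5% = 2.950%
So the realized real rate is 2.95%.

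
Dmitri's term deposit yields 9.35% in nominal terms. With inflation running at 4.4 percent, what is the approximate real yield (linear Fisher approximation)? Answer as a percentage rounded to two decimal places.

r ≈ i − π = 9.35% − 4.4% = 4.95%.

4.95%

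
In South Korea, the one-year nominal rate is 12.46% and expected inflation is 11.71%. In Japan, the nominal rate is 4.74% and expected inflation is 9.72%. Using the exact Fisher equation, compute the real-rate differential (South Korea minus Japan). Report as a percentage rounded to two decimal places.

South Korea: (1 + 0.1246)/(1 + 0.1171) − 1 = 0.6714%
Japan: (1 + 0.0474)/(1 + 0.0972) − 1 = -4.5388%
Differential = 0.6714% − (-4.5388%) = 5.2102% → 5.21%.

5.21%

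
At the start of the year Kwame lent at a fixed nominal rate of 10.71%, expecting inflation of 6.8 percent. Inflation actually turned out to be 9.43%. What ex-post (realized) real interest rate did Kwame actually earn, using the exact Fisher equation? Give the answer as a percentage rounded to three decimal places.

1.170%

Ex-post: (1 + 0.1071)/(1 + 0.0943) − 1 = 1.1697%
So the realized real rate is 1.170%.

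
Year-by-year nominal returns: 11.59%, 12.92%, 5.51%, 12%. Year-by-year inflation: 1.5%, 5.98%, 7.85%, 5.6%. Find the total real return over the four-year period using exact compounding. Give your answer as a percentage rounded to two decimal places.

Compound the nominal returns: 1.1159 × 1.1292 × 1.0551 × 1.1200 = 1.489045.
Compound inflation: 1.0150 × 1.0598 × 1.0785 × 1.0560 = 1.225107.
Deflate: 1.489045 / 1.225107 = 1.215441.
Total real return = 1.215441 − 1 → 21.54%.

21.54%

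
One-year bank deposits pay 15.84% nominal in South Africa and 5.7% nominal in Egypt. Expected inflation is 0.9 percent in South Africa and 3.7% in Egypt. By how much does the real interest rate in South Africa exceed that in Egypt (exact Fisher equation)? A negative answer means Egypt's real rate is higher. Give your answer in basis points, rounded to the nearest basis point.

1288 basis points

South Africa: (1 + 0.1584)/(1 + 0.0090) − 1 = 14.8067%
Egypt: (1 + 0.0570)/(1 + 0.0370) − 1 = 1.9286%
Differential = 14.8067% − 1.9286% = 12.8781% → 1288 basis points.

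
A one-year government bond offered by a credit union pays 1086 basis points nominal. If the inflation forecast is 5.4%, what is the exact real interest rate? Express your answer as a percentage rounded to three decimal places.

5.180%

By the Fisher relation, 1 + r = (1 + i)/(1 + π).
1 + r = 1.10860 / 1.05400 = 1.051803
r = 1.051803 − 1 = 5.1803%, i.e. 5.180%.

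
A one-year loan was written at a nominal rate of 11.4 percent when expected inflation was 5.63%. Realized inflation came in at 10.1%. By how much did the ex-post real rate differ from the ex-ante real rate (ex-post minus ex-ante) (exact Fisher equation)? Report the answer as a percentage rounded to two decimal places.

Ex-ante: (1 + 0.1140)/(1 + 0.0563) − 1 = 5.4625%
Ex-post: (1 + 0.1140)/(1 + 0.1010) − 1 = 1.1807%
Difference (ex-post − ex-ante) = -4.2817% → -4.28%.

-4.28%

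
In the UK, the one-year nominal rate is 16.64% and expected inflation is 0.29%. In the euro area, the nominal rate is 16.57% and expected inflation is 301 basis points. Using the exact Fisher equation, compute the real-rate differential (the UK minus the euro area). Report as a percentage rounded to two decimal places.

The UK: (1 + 0.1664)/(1 + 0.0029) − 1 = 16.3027%
The euro area: (1 + 0.1657)/(1 + 0.0301) − 1 = 13.1638%
Differential = 16.3027% − 13.1638% = 3.1390% → 3.14%.

3.14%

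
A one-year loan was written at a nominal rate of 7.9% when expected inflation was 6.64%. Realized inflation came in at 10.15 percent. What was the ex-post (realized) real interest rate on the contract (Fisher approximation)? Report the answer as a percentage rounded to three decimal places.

Ex-post: 7.9% − 10.15% = -2.250%
So the realized real rate is -2.250%.

-2.250%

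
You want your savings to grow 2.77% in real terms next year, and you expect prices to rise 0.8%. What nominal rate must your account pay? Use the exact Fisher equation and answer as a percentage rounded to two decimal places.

3.59%

(1 + i) = (1 + r)(1 + π) = 1.02770 × 1.00800 = 1.0359216
i = 1.0359216 − 1, so the required nominal rate is 3.59%.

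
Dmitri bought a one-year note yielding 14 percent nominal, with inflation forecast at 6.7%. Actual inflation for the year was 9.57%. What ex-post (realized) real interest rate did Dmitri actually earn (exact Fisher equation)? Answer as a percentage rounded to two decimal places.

Ex-post: (1 + 0.1400)/(1 + 0.0957) − 1 = 4.0431%
So the realized real rate is 4.04%.

4.04%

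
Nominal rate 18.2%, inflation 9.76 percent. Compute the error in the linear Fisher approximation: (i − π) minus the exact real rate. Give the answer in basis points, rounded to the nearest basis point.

Approximate: r ≈ 18.200% − 9.760% = 8.4400%
Exact: (1 + 0.1820)/(1 + 0.0976) − 1 = 7.6895%
Error = 8.4400% − 7.6895% = 0.7505% → 75 basis points.

75 basis points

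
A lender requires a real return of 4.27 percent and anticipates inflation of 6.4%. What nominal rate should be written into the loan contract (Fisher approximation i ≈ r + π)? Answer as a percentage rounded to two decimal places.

i ≈ r + π = 4.27% + 6.4% = 10.67%.

10.67%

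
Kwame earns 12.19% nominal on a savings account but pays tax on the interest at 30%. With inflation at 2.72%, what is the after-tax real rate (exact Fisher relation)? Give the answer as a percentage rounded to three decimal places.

5.659%

After-tax nominal return = 12.19% × (1 − 0.3) = 8.5330%.
1 + r = 1.08533 / 1.02720 = 1.056591
After-tax real rate = 1.056591 − 1 → 5.659%.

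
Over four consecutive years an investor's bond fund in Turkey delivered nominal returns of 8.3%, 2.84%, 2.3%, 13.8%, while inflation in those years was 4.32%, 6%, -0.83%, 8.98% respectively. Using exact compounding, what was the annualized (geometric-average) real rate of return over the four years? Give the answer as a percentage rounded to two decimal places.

Nominal growth factor = 1.0830 × 1.0284 × 1.0230 × 1.1380 = 1.29660717
Price-level growth factor = 1.0432 × 1.0600 × 0.9917 × 1.0898 = 1.19508986
Real growth factor = 1.29660717 / 1.19508986 = 1.08494534
Annualized real rate = 1.08494534^(1/4) − 1 = 2.0592% → 2.06%.

2.06%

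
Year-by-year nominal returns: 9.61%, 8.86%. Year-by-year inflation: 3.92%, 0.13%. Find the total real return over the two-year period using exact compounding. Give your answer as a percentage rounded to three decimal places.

Compound the nominal returns: 1.0961 × 1.0886 = 1.193214.
Compound inflation: 1.0392 × 1.0013 = 1.040551.
Deflate: 1.193214 / 1.040551 = 1.146714.
Total real return = 1.146714 − 1 → 14.671%.

14.671%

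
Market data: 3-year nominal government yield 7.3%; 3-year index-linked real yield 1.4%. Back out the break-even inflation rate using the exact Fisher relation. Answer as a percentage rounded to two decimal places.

(1 + π) = (1 + i)/(1 + r) = 1.07300 / 1.01400 = 1.058185
Break-even inflation = 1.058185 − 1 → 5.82%.

5.82%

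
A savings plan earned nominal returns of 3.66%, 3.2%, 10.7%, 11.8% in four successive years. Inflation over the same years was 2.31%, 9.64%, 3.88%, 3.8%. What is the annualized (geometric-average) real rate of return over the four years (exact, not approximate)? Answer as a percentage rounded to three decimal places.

Nominal growth factor = 1.0366 × 1.0320 × 1.1070 × 1.1180 = 1.32397665
Price-level growth factor = 1.0231 × 1.0964 × 1.0388 × 1.0380 = 1.20952934
Real growth factor = 1.32397665 / 1.20952934 = 1.09462136
Annualized real rate = 1.09462136^(1/4) − 1 = 2.2859% → 2.286%.

2.286%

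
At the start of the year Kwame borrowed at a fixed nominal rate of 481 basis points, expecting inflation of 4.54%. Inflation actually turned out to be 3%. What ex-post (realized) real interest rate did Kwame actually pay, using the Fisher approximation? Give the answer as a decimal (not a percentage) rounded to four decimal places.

Ex-post: 4.81% − 3% = 1.810%
So the realized real rate is 0.0181.

0.0181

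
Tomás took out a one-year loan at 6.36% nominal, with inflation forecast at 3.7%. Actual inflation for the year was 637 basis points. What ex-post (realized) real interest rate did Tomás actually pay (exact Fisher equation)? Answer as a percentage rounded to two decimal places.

Ex-post: (1 + 0.0636)/(1 + 0.0637) − 1 = -0.0094%
So the realized real rate is -0.01%.

-0.01%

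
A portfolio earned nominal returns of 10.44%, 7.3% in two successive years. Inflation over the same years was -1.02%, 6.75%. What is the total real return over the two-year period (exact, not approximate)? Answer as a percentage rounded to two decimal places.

12.15%

Compound the nominal returns: 1.1044 × 1.0730 = 1.185021.
Compound inflation: 0.9898 × 1.0675 = 1.056612.
Deflate: 1.185021 / 1.056612 = 1.121530.
Total real return = 1.121530 − 1 → 12.15%.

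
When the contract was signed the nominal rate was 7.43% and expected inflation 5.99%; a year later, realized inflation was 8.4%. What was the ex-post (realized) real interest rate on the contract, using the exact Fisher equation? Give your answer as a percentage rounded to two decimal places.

-0.89%

Ex-post: (1 + 0.0743)/(1 + 0.0840) − 1 = -0.8948%
So the realized real rate is -0.89%.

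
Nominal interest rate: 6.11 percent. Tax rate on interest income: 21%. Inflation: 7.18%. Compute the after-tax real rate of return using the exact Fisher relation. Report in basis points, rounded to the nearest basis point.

-220 basis points

After-tax nominal return = 6.11% × (1 − 0.21) = 4.8269%.
1 + r = 1.048269 / 1.07180 = 0.978045
After-tax real rate = 0.978045 − 1 → -220 basis points.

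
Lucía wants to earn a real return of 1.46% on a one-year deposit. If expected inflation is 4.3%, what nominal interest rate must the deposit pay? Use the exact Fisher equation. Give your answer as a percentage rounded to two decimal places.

(1 + i) = (1 + r)(1 + π) = 1.01460 × 1.04300 = 1.0582278
i = 1.0582278 − 1, so the required nominal rate is 5.82%.

5.82%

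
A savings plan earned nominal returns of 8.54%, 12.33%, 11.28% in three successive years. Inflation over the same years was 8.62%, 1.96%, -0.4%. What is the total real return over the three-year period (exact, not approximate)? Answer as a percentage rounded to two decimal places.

Nominal growth factor = 1.0854 × 1.1233 × 1.1128 = 1.356759
Price-level growth factor = 1.0862 × 1.0196 × 0.9960 = 1.103060
Real growth factor = 1.356759 / 1.103060 = 1.229996
Total real return = 1.229996 − 1 → 23.00%.

23.00%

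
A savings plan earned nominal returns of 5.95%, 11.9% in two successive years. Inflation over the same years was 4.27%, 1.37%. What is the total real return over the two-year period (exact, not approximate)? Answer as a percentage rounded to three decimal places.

12.166%

Nominal growth factor = 1.0595 × 1.1190 = 1.185581
Price-level growth factor = 1.0427 × 1.0137 = 1.056985
Real growth factor = 1.185581 / 1.056985 = 1.121663
Total real return = 1.121663 − 1 → 12.166%.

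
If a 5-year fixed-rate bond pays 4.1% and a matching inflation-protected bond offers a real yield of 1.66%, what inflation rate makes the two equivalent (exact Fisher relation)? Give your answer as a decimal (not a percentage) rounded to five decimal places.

0.02400

(1 + π) = (1 + i)/(1 + r) = 1.04100 / 1.01660 = 1.024002
Break-even inflation = 1.024002 − 1 → 0.02400.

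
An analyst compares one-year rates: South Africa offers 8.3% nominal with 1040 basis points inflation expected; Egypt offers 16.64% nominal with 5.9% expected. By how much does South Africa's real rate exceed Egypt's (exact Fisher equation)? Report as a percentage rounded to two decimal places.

South Africa: (1 + 0.0830)/(1 + 0.1040) − 1 = -1.9022%
Egypt: (1 + 0.1664)/(1 + 0.0590) − 1 = 10.1416%
Differential = -1.9022% − 10.1416% = -12.0438% → -12.04%.

-12.04%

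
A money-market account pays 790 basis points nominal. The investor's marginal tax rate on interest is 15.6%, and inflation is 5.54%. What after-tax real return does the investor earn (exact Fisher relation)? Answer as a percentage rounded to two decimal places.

After-tax nominal return = 7.9% × (1 − 0.156) = 6.6676%.
1 + r = 1.066676 / 1.05540 = 1.010684
After-tax real rate = 1.010684 − 1 → 1.07%.

1.07%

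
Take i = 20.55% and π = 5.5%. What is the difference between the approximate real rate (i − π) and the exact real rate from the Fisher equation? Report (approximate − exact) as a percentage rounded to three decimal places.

0.785%

Approximate: r ≈ 20.550% − 5.500% = 15.0500%
Exact: (1 + 0.2055)/(1 + 0.0550) − 1 = 14.2654%
Error = 15.0500% − 14.2654% = 0.7846% → 0.785%.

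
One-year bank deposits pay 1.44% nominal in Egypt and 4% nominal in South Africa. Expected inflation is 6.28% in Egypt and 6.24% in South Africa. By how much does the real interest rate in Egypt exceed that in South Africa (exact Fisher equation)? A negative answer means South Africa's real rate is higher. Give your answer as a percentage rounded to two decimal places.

-2.45%

Egypt: (1 + 0.0144)/(1 + 0.0628) − 1 = -4.5540%
South Africa: (1 + 0.0400)/(1 + 0.0624) − 1 = -2.1084%
Differential = -4.5540% − (-2.1084%) = -2.4456% → -2.45%.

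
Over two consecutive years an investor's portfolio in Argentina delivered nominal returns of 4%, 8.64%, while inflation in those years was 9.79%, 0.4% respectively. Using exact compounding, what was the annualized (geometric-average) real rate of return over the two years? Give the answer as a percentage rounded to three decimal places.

Compound the nominal returns: 1.0400 × 1.0864 = 1.12985600.
Compound inflation: 1.0979 × 1.0040 = 1.10229160.
Deflate: 1.12985600 / 1.10229160 = 1.02500645.
Annualized real rate = 1.02500645^(1/2) − 1 = 1.2426% → 1.243%.

1.243%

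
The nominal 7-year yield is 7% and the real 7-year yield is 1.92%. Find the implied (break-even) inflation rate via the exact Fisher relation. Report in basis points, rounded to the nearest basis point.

498 basis points

(1 + π) = (1 + i)/(1 + r) = 1.07000 / 1.01920 = 1.049843
Break-even inflation = 1.049843 − 1 → 498 basis points.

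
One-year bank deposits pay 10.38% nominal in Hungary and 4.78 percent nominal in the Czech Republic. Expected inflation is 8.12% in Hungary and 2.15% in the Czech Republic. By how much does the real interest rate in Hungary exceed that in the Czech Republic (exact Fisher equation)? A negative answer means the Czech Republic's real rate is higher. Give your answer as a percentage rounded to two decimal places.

-0.48%

Hungary: (1 + 0.1038)/(1 + 0.0812) − 1 = 2.0903%
The Czech Republic: (1 + 0.0478)/(1 + 0.0215) − 1 = 2.5746%
Differential = 2.0903% − 2.5746% = -0.4844% → -0.48%.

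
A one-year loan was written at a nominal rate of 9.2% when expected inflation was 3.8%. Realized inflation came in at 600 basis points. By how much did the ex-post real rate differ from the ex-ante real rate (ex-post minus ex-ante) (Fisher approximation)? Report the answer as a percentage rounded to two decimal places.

Ex-ante: 9.2% − 3.8% = 5.400%
Ex-post: 9.2% − 6% = 3.200%
Difference (ex-post − ex-ante) = -2.2000% → -2.20%.

-2.20%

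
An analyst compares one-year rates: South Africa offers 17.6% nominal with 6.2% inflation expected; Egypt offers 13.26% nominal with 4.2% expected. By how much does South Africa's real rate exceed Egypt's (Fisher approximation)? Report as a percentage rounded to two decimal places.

2.34%

South Africa: 17.6% − 6.2% = 11.400%
Egypt: 13.26% − 4.2% = 9.060%
Differential = 2.340% → 2.34%.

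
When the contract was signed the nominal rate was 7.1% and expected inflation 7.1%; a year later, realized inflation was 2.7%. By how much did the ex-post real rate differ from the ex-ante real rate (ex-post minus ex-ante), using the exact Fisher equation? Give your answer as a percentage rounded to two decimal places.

Ex-ante: (1 + 0.0710)/(1 + 0.0710) − 1 = 0.0000%
Ex-post: (1 + 0.0710)/(1 + 0.0270) − 1 = 4.2843%
Difference (ex-post − ex-ante) = 4.2843% → 4.28%.

4.28%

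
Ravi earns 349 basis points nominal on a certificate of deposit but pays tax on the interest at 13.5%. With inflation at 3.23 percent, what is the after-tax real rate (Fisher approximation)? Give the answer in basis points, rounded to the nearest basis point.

After-tax nominal return = 3.49% × (1 − 0.135) = 3.01885%.
r ≈ 3.01885% − 3.23% → -21 basis points.

-21 basis points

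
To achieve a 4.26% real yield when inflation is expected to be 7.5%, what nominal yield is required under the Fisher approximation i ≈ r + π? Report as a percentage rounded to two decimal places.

11.76%

i ≈ r + π = 4.26% + 7.5% = 11.76%.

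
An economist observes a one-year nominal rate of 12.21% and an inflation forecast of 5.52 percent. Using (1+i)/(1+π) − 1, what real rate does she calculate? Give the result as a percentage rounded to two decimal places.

By the Fisher relation, 1 + r = (1 + i)/(1 + π).
1 + r = 1.12210 / 1.05520 = 1.063400
r = 1.063400 − 1 = 6.3400%, i.e. 6.34%.

6.34%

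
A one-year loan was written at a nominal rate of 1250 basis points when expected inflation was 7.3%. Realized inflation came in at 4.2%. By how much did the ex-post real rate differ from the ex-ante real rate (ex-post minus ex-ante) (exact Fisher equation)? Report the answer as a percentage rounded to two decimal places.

Ex-ante: (1 + 0.1250)/(1 + 0.0730) − 1 = 4.8462%
Ex-post: (1 + 0.1250)/(1 + 0.0420) − 1 = 7.9655%
Difference (ex-post − ex-ante) = 3.1192% → 3.12%.

3.12%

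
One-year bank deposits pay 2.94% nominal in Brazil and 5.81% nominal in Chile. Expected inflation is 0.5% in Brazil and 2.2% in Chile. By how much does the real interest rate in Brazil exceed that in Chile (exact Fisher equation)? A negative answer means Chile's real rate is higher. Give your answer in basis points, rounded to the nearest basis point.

-110 basis points

Brazil: (1 + 0.0294)/(1 + 0.0050) − 1 = 2.4279%
Chile: (1 + 0.0581)/(1 + 0.0220) − 1 = 3.5323%
Differential = 2.4279% − 3.5323% = -1.1044% → -110 basis points.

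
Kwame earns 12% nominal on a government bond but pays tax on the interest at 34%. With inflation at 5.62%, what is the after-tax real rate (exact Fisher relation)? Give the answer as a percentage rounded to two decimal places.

2.18%

After-tax nominal return = 12% × (1 − 0.34) = 7.9200%.
1 + r = 1.07920 / 1.05620 = 1.021776
After-tax real rate = 1.021776 − 1 → 2.18%.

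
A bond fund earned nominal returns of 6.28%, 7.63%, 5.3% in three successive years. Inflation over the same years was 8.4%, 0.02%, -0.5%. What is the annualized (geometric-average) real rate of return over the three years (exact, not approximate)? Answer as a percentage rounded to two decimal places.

3.74%

Compound the nominal returns: 1.0628 × 1.0763 × 1.0530 = 1.20451790.
Compound inflation: 1.0840 × 1.0002 × 0.9950 = 1.07879572.
Deflate: 1.20451790 / 1.07879572 = 1.11653938.
Annualized real rate = 1.11653938^(1/3) − 1 = 3.7428% → 3.74%.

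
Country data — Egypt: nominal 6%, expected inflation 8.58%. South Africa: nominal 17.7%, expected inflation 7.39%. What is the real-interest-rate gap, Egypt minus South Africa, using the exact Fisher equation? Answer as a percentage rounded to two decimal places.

-11.98%

Egypt: (1 + 0.0600)/(1 + 0.0858) − 1 = -2.3761%
South Africa: (1 + 0.1770)/(1 + 0.0739) − 1 = 9.6005%
Differential = -2.3761% − 9.6005% = -11.9766% → -11.98%.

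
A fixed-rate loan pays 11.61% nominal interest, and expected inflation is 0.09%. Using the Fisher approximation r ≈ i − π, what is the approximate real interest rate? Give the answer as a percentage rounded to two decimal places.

11.52%

r ≈ i − π = 11.61% − 0.09% = 11.52%.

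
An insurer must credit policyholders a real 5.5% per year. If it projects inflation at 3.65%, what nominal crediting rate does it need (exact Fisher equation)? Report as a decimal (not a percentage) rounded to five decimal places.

(1 + i) = (1 + r)(1 + π) = 1.05500 × 1.03650 = 1.0935075
i = 1.0935075 − 1, so the required nominal rate is 0.09351.

0.09351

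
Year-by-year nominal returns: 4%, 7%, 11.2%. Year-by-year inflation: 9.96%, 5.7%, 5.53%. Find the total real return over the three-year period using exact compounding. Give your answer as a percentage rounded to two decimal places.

Nominal growth factor = 1.0400 × 1.0700 × 1.1120 = 1.237434
Price-level growth factor = 1.0996 × 1.0570 × 1.0553 = 1.226551
Real growth factor = 1.237434 / 1.226551 = 1.008872
Total real return = 1.008872 − 1 → 0.89%.

0.89%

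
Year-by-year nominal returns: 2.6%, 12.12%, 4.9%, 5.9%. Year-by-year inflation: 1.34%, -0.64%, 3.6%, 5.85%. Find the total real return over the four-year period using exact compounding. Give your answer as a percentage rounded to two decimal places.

15.73%

Compound the nominal returns: 1.0260 × 1.1212 × 1.0490 × 1.0590 = 1.277915.
Compound inflation: 1.0134 × 0.9936 × 1.0360 × 1.0585 = 1.104188.
Deflate: 1.277915 / 1.104188 = 1.157334.
Total real return = 1.157334 − 1 → 15.73%.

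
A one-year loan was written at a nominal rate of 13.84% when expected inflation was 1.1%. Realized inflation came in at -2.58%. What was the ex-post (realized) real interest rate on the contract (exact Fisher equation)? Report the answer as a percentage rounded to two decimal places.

16.85%

Ex-post: (1 + 0.1384)/(1 − 0.0258) − 1 = 16.8549%
So the realized real rate is 16.85%.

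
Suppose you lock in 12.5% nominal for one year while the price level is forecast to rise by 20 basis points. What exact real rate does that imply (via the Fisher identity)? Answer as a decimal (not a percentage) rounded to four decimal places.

0.1228

1 + r = 1.12500 / 1.00200 = 1.122754
r = 1.122754 − 1 = 12.2754%, i.e. 0.1228.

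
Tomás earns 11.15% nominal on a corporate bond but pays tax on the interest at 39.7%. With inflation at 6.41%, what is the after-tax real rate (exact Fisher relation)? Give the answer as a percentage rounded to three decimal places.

0.295%

After-tax nominal return = 11.15% × (1 − 0.397) = 6.72345%.
1 + r = 1.0672345 / 1.06410 = 1.002946
After-tax real rate = 1.002946 − 1 → 0.295%.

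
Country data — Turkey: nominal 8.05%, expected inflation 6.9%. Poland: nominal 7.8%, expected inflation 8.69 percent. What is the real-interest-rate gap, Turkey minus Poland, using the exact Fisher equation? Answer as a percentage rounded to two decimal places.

Turkey: (1 + 0.0805)/(1 + 0.0690) − 1 = 1.0758%
Poland: (1 + 0.0780)/(1 + 0.0869) − 1 = -0.8188%
Differential = 1.0758% − (-0.8188%) = 1.8946% → 1.89%.

1.89%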